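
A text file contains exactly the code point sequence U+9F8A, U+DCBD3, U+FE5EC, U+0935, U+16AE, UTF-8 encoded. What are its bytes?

E9 BE 8A F3 9C AF 93 F3 BE 97 AC E0 A4 B5 E1 9A AE

U+9F8A: 3-byte form → E9 BE 8A.
U+DCBD3: 4-byte form → F3 9C AF 93.
U+FE5EC: 4-byte form → F3 BE 97 AC.
U+0935: 3-byte form → E0 A4 B5.
U+16AE: 3-byte form → E1 9A AE.
Concatenated (17 bytes): E9 BE 8A F3 9C AF 93 F3 BE 97 AC E0 A4 B5 E1 9A AE.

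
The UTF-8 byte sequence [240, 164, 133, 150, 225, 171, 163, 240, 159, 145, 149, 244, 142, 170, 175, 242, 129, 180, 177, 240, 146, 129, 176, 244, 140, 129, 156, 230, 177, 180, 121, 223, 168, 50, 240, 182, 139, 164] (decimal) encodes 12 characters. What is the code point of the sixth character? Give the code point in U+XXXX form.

Offset 0: leading byte 0xF0 = 11110000 → 4-byte char #1 = F0 A4 85 96.
Offset 4: leading byte 0xE1 = 11100001 → 3-byte char #2 = E1 AB A3.
Offset 7: leading byte 0xF0 = 11110000 → 4-byte char #3 = F0 9F 91 95.
Offset 11: leading byte 0xF4 = 11110100 → 4-byte char #4 = F4 8E AA AF.
Offset 15: leading byte 0xF2 = 11110010 → 4-byte char #5 = F2 81 B4 B1.
Offset 19: leading byte 0xF0 = 11110000 → 4-byte char #6 = F0 92 81 B0.
Leading byte 0xF0 = 11110000 matches 11110xxx → 4-byte sequence.
Byte 1: 0xF0 = 11110000, payload 000 (3 bits).
Byte 2: 0x92 = 10010010 (10xxxxxx ✓), payload 010010.
Byte 3: 0x81 = 10000001 (10xxxxxx ✓), payload 000001.
Byte 4: 0xB0 = 10110000 (10xxxxxx ✓), payload 110000.
Concatenate: 000010010000001110000 = 0x12070 (21 bits → U+12070).

U+12070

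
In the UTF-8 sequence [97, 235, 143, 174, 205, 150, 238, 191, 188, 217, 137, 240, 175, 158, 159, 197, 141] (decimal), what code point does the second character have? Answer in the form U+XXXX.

Offset 0: leading byte 0x61 = 01100001 → 1-byte char #1 = 61.
Offset 1: leading byte 0xEB = 11101011 → 3-byte char #2 = EB 8F AE.
Leading byte 0xEB = 11101011 matches 1110xxxx → 3-byte sequence.
Byte 1: 0xEB = 11101011, payload 1011 (4 bits).
Byte 2: 0x8F = 10001111 (10xxxxxx ✓), payload 001111.
Byte 3: 0xAE = 10101110 (10xxxxxx ✓), payload 101110.
Concatenate: 1011001111101110 = 0xB3EE (16 bits → U+B3EE).

U+B3EE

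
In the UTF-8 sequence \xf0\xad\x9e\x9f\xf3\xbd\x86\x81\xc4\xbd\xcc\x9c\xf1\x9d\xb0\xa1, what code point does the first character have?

U+2D79F

Offset 0: leading byte 0xF0 = 11110000 → 4-byte char #1 = F0 AD 9E 9F.
Leading byte 0xF0 = 11110000 matches 11110xxx → 4-byte sequence.
Byte 1: 0xF0 = 11110000, payload 000 (3 bits).
Byte 2: 0xAD = 10101101 (10xxxxxx ✓), payload 101101.
Byte 3: 0x9E = 10011110 (10xxxxxx ✓), payload 011110.
Byte 4: 0x9F = 10011111 (10xxxxxx ✓), payload 011111.
Concatenate: 000101101011110011111 = 0x2D79F (21 bits → U+2D79F).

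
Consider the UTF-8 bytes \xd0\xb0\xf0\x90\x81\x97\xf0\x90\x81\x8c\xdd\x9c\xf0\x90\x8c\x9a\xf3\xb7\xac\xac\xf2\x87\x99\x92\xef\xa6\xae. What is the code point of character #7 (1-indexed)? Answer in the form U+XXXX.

Offset 0: leading byte 0xD0 = 11010000 → 2-byte char #1 = D0 B0.
Offset 2: leading byte 0xF0 = 11110000 → 4-byte char #2 = F0 90 81 97.
Offset 6: leading byte 0xF0 = 11110000 → 4-byte char #3 = F0 90 81 8C.
Offset 10: leading byte 0xDD = 11011101 → 2-byte char #4 = DD 9C.
Offset 12: leading byte 0xF0 = 11110000 → 4-byte char #5 = F0 90 8C 9A.
Offset 16: leading byte 0xF3 = 11110011 → 4-byte char #6 = F3 B7 AC AC.
Offset 20: leading byte 0xF2 = 11110010 → 4-byte char #7 = F2 87 99 92.
Leading byte 0xF2 = 11110010 matches 11110xxx → 4-byte sequence.
Byte 1: 0xF2 = 11110010, payload 010 (3 bits).
Byte 2: 0x87 = 10000111 (10xxxxxx ✓), payload 000111.
Byte 3: 0x99 = 10011001 (10xxxxxx ✓), payload 011001.
Byte 4: 0x92 = 10010010 (10xxxxxx ✓), payload 010010.
Concatenate: 010000111011001010010 = 0x87652 (21 bits → U+87652).

U+87652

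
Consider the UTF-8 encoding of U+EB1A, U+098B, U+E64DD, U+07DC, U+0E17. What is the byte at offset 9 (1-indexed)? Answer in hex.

1-indexed offset 9 is 0-indexed offset 8.
U+EB1A → 3-byte form EE AC 9A at offsets 0–2.
U+098B → 3-byte form E0 A6 8B at offsets 3–5.
U+E64DD → 4-byte form F3 A6 93 9D at offsets 6–9.
Offset 8 falls in char 3's range; it's byte 3 of F3 A6 93 9D = 0x93.

0x93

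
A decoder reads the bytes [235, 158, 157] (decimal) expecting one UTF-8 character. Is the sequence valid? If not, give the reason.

Leading byte 0xEB = 11101011 → 3-byte form.
Continuation bytes 0x9E=10011110, 0x9D=10011101 all match 10xxxxxx.
Decoded value 0xB79D is ≥ 0x800 (shortest form) and not a surrogate.

valid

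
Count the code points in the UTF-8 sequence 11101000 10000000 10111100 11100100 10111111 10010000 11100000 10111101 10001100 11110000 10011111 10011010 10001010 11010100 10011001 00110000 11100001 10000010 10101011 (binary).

Byte at offset 0: 0xE8 = 11101000 → 3-byte char (#1). Advance 3.
Byte at offset 3: 0xE4 = 11100100 → 3-byte char (#2). Advance 3.
Byte at offset 6: 0xE0 = 11100000 → 3-byte char (#3). Advance 3.
Byte at offset 9: 0xF0 = 11110000 → 4-byte char (#4). Advance 4.
Byte at offset 13: 0xD4 = 11010100 → 2-byte char (#5). Advance 2.
Byte at offset 15: 0x30 = 00110000 → 1-byte char (#6). Advance 1.
Byte at offset 16: 0xE1 = 11100001 → 3-byte char (#7). Advance 3.
Reached end at offset 19 after 7 code points.

7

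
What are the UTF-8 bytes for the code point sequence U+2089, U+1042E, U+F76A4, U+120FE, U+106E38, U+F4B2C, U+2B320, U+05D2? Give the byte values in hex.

U+2089: 3-byte form → E2 82 89.
U+1042E: 4-byte form → F0 90 90 AE.
U+F76A4: 4-byte form → F3 B7 9A A4.
U+120FE: 4-byte form → F0 92 83 BE.
U+106E38: 4-byte form → F4 86 B8 B8.
U+F4B2C: 4-byte form → F3 B4 AC AC.
U+2B320: 4-byte form → F0 AB 8C A0.
U+05D2: 2-byte form → D7 92.
Concatenated (29 bytes): E2 82 89 F0 90 90 AE F3 B7 9A A4 F0 92 83 BE F4 86 B8 B8 F3 B4 AC AC F0 AB 8C A0 D7 92.

E2 82 89 F0 90 90 AE F3 B7 9A A4 F0 92 83 BE F4 86 B8 B8 F3 B4 AC AC F0 AB 8C A0 D7 92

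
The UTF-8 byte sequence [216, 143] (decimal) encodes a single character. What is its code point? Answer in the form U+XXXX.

Leading byte 0xD8 = 11011000 matches 110xxxxx → 2-byte sequence.
Byte 1: 0xD8 = 11011000, payload 11000 (5 bits).
Byte 2: 0x8F = 10001111 (10xxxxxx ✓), payload 001111.
Concatenate: 11000001111 = 0x60F (11 bits → U+060F).

U+060F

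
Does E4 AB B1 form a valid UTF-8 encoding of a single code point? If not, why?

Leading byte 0xE4 = 11100100 → 3-byte form.
Continuation bytes 0xAB=10101011, 0xB1=10110001 all match 10xxxxxx.
Decoded value 0x4AF1 is ≥ 0x800 (shortest form) and not a surrogate.

valid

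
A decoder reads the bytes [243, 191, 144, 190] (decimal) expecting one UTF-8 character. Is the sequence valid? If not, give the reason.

valid

Leading byte 0xF3 = 11110011 → 4-byte form.
Continuation bytes 0xBF=10111111, 0x90=10010000, 0xBE=10111110 all match 10xxxxxx.
Decoded value 0xFF43E is ≥ 0x10000 (shortest form) and not a surrogate.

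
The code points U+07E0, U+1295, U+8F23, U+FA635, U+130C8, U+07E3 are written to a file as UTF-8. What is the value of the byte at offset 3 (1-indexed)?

0xE1

1-indexed offset 3 is 0-indexed offset 2.
U+07E0 → 2-byte form DF A0 at offsets 0–1.
U+1295 → 3-byte form E1 8A 95 at offsets 2–4.
Offset 2 falls in char 2's range; it's byte 1 of E1 8A 95 = 0xE1.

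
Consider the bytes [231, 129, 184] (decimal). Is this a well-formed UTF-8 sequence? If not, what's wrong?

valid

Leading byte 0xE7 = 11100111 → 3-byte form.
Continuation bytes 0x81=10000001, 0xB8=10111000 all match 10xxxxxx.
Decoded value 0x7078 is ≥ 0x800 (shortest form) and not a surrogate.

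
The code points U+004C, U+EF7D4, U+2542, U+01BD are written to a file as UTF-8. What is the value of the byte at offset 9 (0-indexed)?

0xBD

U+004C → 1-byte form 4C at offsets 0–0.
U+EF7D4 → 4-byte form F3 AF 9F 94 at offsets 1–4.
U+2542 → 3-byte form E2 95 82 at offsets 5–7.
U+01BD → 2-byte form C6 BD at offsets 8–9.
Offset 9 falls in char 4's range; it's byte 2 of C6 BD = 0xBD.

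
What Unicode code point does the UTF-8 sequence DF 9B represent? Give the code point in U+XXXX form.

U+07DB

Leading byte 0xDF = 11011111 matches 110xxxxx → 2-byte sequence.
Byte 1: 0xDF = 11011111, payload 11111 (5 bits).
Byte 2: 0x9B = 10011011 (10xxxxxx ✓), payload 011011.
Concatenate: 11111011011 = 0x7DB (11 bits → U+07DB).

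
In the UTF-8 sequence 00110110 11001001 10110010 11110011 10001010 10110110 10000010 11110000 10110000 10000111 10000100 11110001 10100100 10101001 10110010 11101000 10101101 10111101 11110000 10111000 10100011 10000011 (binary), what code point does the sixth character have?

U+8B7D

Offset 0: leading byte 0x36 = 00110110 → 1-byte char #1 = 36.
Offset 1: leading byte 0xC9 = 11001001 → 2-byte char #2 = C9 B2.
Offset 3: leading byte 0xF3 = 11110011 → 4-byte char #3 = F3 8A B6 82.
Offset 7: leading byte 0xF0 = 11110000 → 4-byte char #4 = F0 B0 87 84.
Offset 11: leading byte 0xF1 = 11110001 → 4-byte char #5 = F1 A4 A9 B2.
Offset 15: leading byte 0xE8 = 11101000 → 3-byte char #6 = E8 AD BD.
Leading byte 0xE8 = 11101000 matches 1110xxxx → 3-byte sequence.
Byte 1: 0xE8 = 11101000, payload 1000 (4 bits).
Byte 2: 0xAD = 10101101 (10xxxxxx ✓), payload 101101.
Byte 3: 0xBD = 10111101 (10xxxxxx ✓), payload 111101.
Concatenate: 1000101101111101 = 0x8B7D (16 bits → U+8B7D).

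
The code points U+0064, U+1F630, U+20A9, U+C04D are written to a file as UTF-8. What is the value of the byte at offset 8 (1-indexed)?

1-indexed offset 8 is 0-indexed offset 7.
U+0064 → 1-byte form 64 at offsets 0–0.
U+1F630 → 4-byte form F0 9F 98 B0 at offsets 1–4.
U+20A9 → 3-byte form E2 82 A9 at offsets 5–7.
Offset 7 falls in char 3's range; it's byte 3 of E2 82 A9 = 0xA9.

0xA9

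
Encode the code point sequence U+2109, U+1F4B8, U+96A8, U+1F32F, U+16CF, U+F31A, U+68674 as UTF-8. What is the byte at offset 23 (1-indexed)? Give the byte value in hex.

1-indexed offset 23 is 0-indexed offset 22.
U+2109 → 3-byte form E2 84 89 at offsets 0–2.
U+1F4B8 → 4-byte form F0 9F 92 B8 at offsets 3–6.
U+96A8 → 3-byte form E9 9A A8 at offsets 7–9.
U+1F32F → 4-byte form F0 9F 8C AF at offsets 10–13.
U+16CF → 3-byte form E1 9B 8F at offsets 14–16.
U+F31A → 3-byte form EF 8C 9A at offsets 17–19.
U+68674 → 4-byte form F1 A8 99 B4 at offsets 20–23.
Offset 22 falls in char 7's range; it's byte 3 of F1 A8 99 B4 = 0x99.

0x99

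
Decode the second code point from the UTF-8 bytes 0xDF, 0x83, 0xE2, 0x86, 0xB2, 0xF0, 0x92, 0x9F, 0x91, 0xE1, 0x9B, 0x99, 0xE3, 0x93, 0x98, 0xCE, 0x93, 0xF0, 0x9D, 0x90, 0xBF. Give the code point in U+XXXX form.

Offset 0: leading byte 0xDF = 11011111 → 2-byte char #1 = DF 83.
Offset 2: leading byte 0xE2 = 11100010 → 3-byte char #2 = E2 86 B2.
Leading byte 0xE2 = 11100010 matches 1110xxxx → 3-byte sequence.
Byte 1: 0xE2 = 11100010, payload 0010 (4 bits).
Byte 2: 0x86 = 10000110 (10xxxxxx ✓), payload 000110.
Byte 3: 0xB2 = 10110010 (10xxxxxx ✓), payload 110010.
Concatenate: 0010000110110010 = 0x21B2 (16 bits → U+21B2).

U+21B2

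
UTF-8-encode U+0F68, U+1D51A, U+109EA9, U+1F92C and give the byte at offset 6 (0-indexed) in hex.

U+0F68 → 3-byte form E0 BD A8 at offsets 0–2.
U+1D51A → 4-byte form F0 9D 94 9A at offsets 3–6.
Offset 6 falls in char 2's range; it's byte 4 of F0 9D 94 9A = 0x9A.

0x9A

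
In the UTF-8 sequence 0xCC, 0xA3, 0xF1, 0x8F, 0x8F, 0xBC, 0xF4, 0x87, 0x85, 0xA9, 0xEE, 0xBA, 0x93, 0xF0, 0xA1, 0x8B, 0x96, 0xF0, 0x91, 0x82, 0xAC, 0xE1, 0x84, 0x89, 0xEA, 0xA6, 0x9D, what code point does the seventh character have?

U+1109

Offset 0: leading byte 0xCC = 11001100 → 2-byte char #1 = CC A3.
Offset 2: leading byte 0xF1 = 11110001 → 4-byte char #2 = F1 8F 8F BC.
Offset 6: leading byte 0xF4 = 11110100 → 4-byte char #3 = F4 87 85 A9.
Offset 10: leading byte 0xEE = 11101110 → 3-byte char #4 = EE BA 93.
Offset 13: leading byte 0xF0 = 11110000 → 4-byte char #5 = F0 A1 8B 96.
Offset 17: leading byte 0xF0 = 11110000 → 4-byte char #6 = F0 91 82 AC.
Offset 21: leading byte 0xE1 = 11100001 → 3-byte char #7 = E1 84 89.
Leading byte 0xE1 = 11100001 matches 1110xxxx → 3-byte sequence.
Byte 1: 0xE1 = 11100001, payload 0001 (4 bits).
Byte 2: 0x84 = 10000100 (10xxxxxx ✓), payload 000100.
Byte 3: 0x89 = 10001001 (10xxxxxx ✓), payload 001001.
Concatenate: 0001000100001001 = 0x1109 (16 bits → U+1109).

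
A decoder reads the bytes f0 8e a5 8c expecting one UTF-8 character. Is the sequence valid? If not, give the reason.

invalid (overlong encoding)

Leading byte 0xF0 = 11110000 → 4-byte form.
Continuation bytes all match 10xxxxxx. Payload decodes to 0xE94C.
But 0xE94C < 0x10000, the minimum for a 4-byte sequence — this is an overlong encoding.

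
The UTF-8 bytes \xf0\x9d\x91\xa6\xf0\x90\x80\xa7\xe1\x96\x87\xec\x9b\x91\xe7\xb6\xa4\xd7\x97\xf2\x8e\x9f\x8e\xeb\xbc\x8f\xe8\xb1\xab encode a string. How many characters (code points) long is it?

9

Byte at offset 0: 0xF0 = 11110000 → 4-byte char (#1). Advance 4.
Byte at offset 4: 0xF0 = 11110000 → 4-byte char (#2). Advance 4.
Byte at offset 8: 0xE1 = 11100001 → 3-byte char (#3). Advance 3.
Byte at offset 11: 0xEC = 11101100 → 3-byte char (#4). Advance 3.
Byte at offset 14: 0xE7 = 11100111 → 3-byte char (#5). Advance 3.
Byte at offset 17: 0xD7 = 11010111 → 2-byte char (#6). Advance 2.
Byte at offset 19: 0xF2 = 11110010 → 4-byte char (#7). Advance 4.
Byte at offset 23: 0xEB = 11101011 → 3-byte char (#8). Advance 3.
Byte at offset 26: 0xE8 = 11101000 → 3-byte char (#9). Advance 3.
Reached end at offset 29 after 9 code points.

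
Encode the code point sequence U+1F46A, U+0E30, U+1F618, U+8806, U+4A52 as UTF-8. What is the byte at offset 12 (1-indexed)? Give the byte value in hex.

1-indexed offset 12 is 0-indexed offset 11.
U+1F46A → 4-byte form F0 9F 91 AA at offsets 0–3.
U+0E30 → 3-byte form E0 B8 B0 at offsets 4–6.
U+1F618 → 4-byte form F0 9F 98 98 at offsets 7–10.
U+8806 → 3-byte form E8 A0 86 at offsets 11–13.
Offset 11 falls in char 4's range; it's byte 1 of E8 A0 86 = 0xE8.

0xE8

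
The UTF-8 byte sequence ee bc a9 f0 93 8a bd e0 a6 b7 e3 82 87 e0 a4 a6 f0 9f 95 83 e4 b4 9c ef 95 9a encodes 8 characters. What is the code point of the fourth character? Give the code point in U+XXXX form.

U+3087

Offset 0: leading byte 0xEE = 11101110 → 3-byte char #1 = EE BC A9.
Offset 3: leading byte 0xF0 = 11110000 → 4-byte char #2 = F0 93 8A BD.
Offset 7: leading byte 0xE0 = 11100000 → 3-byte char #3 = E0 A6 B7.
Offset 10: leading byte 0xE3 = 11100011 → 3-byte char #4 = E3 82 87.
Leading byte 0xE3 = 11100011 matches 1110xxxx → 3-byte sequence.
Byte 1: 0xE3 = 11100011, payload 0011 (4 bits).
Byte 2: 0x82 = 10000010 (10xxxxxx ✓), payload 000010.
Byte 3: 0x87 = 10000111 (10xxxxxx ✓), payload 000111.
Concatenate: 0011000010000111 = 0x3087 (16 bits → U+3087).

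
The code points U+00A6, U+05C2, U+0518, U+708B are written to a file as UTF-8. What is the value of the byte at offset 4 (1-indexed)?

1-indexed offset 4 is 0-indexed offset 3.
U+00A6 → 2-byte form C2 A6 at offsets 0–1.
U+05C2 → 2-byte form D7 82 at offsets 2–3.
Offset 3 falls in char 2's range; it's byte 2 of D7 82 = 0x82.

0x82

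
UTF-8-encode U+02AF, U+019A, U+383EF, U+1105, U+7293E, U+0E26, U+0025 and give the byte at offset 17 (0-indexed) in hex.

U+02AF → 2-byte form CA AF at offsets 0–1.
U+019A → 2-byte form C6 9A at offsets 2–3.
U+383EF → 4-byte form F0 B8 8F AF at offsets 4–7.
U+1105 → 3-byte form E1 84 85 at offsets 8–10.
U+7293E → 4-byte form F1 B2 A4 BE at offsets 11–14.
U+0E26 → 3-byte form E0 B8 A6 at offsets 15–17.
Offset 17 falls in char 6's range; it's byte 3 of E0 B8 A6 = 0xA6.

0xA6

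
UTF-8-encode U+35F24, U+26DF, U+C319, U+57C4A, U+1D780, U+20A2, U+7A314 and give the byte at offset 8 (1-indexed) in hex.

1-indexed offset 8 is 0-indexed offset 7.
U+35F24 → 4-byte form F0 B5 BC A4 at offsets 0–3.
U+26DF → 3-byte form E2 9B 9F at offsets 4–6.
U+C319 → 3-byte form EC 8C 99 at offsets 7–9.
Offset 7 falls in char 3's range; it's byte 1 of EC 8C 99 = 0xEC.

0xEC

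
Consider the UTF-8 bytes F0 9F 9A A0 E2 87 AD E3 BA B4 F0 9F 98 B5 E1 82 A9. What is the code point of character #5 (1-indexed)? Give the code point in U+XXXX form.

Offset 0: leading byte 0xF0 = 11110000 → 4-byte char #1 = F0 9F 9A A0.
Offset 4: leading byte 0xE2 = 11100010 → 3-byte char #2 = E2 87 AD.
Offset 7: leading byte 0xE3 = 11100011 → 3-byte char #3 = E3 BA B4.
Offset 10: leading byte 0xF0 = 11110000 → 4-byte char #4 = F0 9F 98 B5.
Offset 14: leading byte 0xE1 = 11100001 → 3-byte char #5 = E1 82 A9.
Leading byte 0xE1 = 11100001 matches 1110xxxx → 3-byte sequence.
Byte 1: 0xE1 = 11100001, payload 0001 (4 bits).
Byte 2: 0x82 = 10000010 (10xxxxxx ✓), payload 000010.
Byte 3: 0xA9 = 10101001 (10xxxxxx ✓), payload 101001.
Concatenate: 0001000010101001 = 0x10A9 (16 bits → U+10A9).

U+10A9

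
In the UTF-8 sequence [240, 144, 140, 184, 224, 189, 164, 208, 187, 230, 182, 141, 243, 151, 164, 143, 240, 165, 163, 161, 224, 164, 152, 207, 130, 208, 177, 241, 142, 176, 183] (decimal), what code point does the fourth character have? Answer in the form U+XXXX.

U+6D8D

Offset 0: leading byte 0xF0 = 11110000 → 4-byte char #1 = F0 90 8C B8.
Offset 4: leading byte 0xE0 = 11100000 → 3-byte char #2 = E0 BD A4.
Offset 7: leading byte 0xD0 = 11010000 → 2-byte char #3 = D0 BB.
Offset 9: leading byte 0xE6 = 11100110 → 3-byte char #4 = E6 B6 8D.
Leading byte 0xE6 = 11100110 matches 1110xxxx → 3-byte sequence.
Byte 1: 0xE6 = 11100110, payload 0110 (4 bits).
Byte 2: 0xB6 = 10110110 (10xxxxxx ✓), payload 110110.
Byte 3: 0x8D = 10001101 (10xxxxxx ✓), payload 001101.
Concatenate: 0110110110001101 = 0x6D8D (16 bits → U+6D8D).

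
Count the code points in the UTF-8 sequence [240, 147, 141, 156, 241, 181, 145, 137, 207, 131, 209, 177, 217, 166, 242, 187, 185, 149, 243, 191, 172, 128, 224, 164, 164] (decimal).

Byte at offset 0: 0xF0 = 11110000 → 4-byte char (#1). Advance 4.
Byte at offset 4: 0xF1 = 11110001 → 4-byte char (#2). Advance 4.
Byte at offset 8: 0xCF = 11001111 → 2-byte char (#3). Advance 2.
Byte at offset 10: 0xD1 = 11010001 → 2-byte char (#4). Advance 2.
Byte at offset 12: 0xD9 = 11011001 → 2-byte char (#5). Advance 2.
Byte at offset 14: 0xF2 = 11110010 → 4-byte char (#6). Advance 4.
Byte at offset 18: 0xF3 = 11110011 → 4-byte char (#7). Advance 4.
Byte at offset 22: 0xE0 = 11100000 → 3-byte char (#8). Advance 3.
Reached end at offset 25 after 8 code points.

8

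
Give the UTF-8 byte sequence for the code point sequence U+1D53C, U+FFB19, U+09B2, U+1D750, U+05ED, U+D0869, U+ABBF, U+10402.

F0 9D 94 BC F3 BF AC 99 E0 A6 B2 F0 9D 9D 90 D7 AD F3 90 A1 A9 EA AE BF F0 90 90 82

U+1D53C: 4-byte form → F0 9D 94 BC.
U+FFB19: 4-byte form → F3 BF AC 99.
U+09B2: 3-byte form → E0 A6 B2.
U+1D750: 4-byte form → F0 9D 9D 90.
U+05ED: 2-byte form → D7 AD.
U+D0869: 4-byte form → F3 90 A1 A9.
U+ABBF: 3-byte form → EA AE BF.
U+10402: 4-byte form → F0 90 90 82.
Concatenated (28 bytes): F0 9D 94 BC F3 BF AC 99 E0 A6 B2 F0 9D 9D 90 D7 AD F3 90 A1 A9 EA AE BF F0 90 90 82.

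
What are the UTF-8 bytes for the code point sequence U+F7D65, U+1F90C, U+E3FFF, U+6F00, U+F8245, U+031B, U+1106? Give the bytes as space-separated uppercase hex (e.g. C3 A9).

U+F7D65: 4-byte form → F3 B7 B5 A5.
U+1F90C: 4-byte form → F0 9F A4 8C.
U+E3FFF: 4-byte form → F3 A3 BF BF.
U+6F00: 3-byte form → E6 BC 80.
U+F8245: 4-byte form → F3 B8 89 85.
U+031B: 2-byte form → CC 9B.
U+1106: 3-byte form → E1 84 86.
Concatenated (24 bytes): F3 B7 B5 A5 F0 9F A4 8C F3 A3 BF BF E6 BC 80 F3 B8 89 85 CC 9B E1 84 86.

F3 B7 B5 A5 F0 9F A4 8C F3 A3 BF BF E6 BC 80 F3 B8 89 85 CC 9B E1 84 86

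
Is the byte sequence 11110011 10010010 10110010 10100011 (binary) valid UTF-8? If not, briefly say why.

Leading byte 0xF3 = 11110011 → 4-byte form.
Continuation bytes 0x92=10010010, 0xB2=10110010, 0xA3=10100011 all match 10xxxxxx.
Decoded value 0xD2CA3 is ≥ 0x10000 (shortest form) and not a surrogate.

valid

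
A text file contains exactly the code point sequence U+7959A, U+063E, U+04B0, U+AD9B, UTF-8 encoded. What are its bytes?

U+7959A: 4-byte form → F1 B9 96 9A.
U+063E: 2-byte form → D8 BE.
U+04B0: 2-byte form → D2 B0.
U+AD9B: 3-byte form → EA B6 9B.
Concatenated (11 bytes): F1 B9 96 9A D8 BE D2 B0 EA B6 9B.

F1 B9 96 9A D8 BE D2 B0 EA B6 9B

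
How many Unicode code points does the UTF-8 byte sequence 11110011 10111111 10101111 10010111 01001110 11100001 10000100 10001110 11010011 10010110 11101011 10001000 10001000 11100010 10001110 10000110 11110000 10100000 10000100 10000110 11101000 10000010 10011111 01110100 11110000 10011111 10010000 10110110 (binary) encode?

10

Byte at offset 0: 0xF3 = 11110011 → 4-byte char (#1). Advance 4.
Byte at offset 4: 0x4E = 01001110 → 1-byte char (#2). Advance 1.
Byte at offset 5: 0xE1 = 11100001 → 3-byte char (#3). Advance 3.
Byte at offset 8: 0xD3 = 11010011 → 2-byte char (#4). Advance 2.
Byte at offset 10: 0xEB = 11101011 → 3-byte char (#5). Advance 3.
Byte at offset 13: 0xE2 = 11100010 → 3-byte char (#6). Advance 3.
Byte at offset 16: 0xF0 = 11110000 → 4-byte char (#7). Advance 4.
Byte at offset 20: 0xE8 = 11101000 → 3-byte char (#8). Advance 3.
Byte at offset 23: 0x74 = 01110100 → 1-byte char (#9). Advance 1.
Byte at offset 24: 0xF0 = 11110000 → 4-byte char (#10). Advance 4.
Reached end at offset 28 after 10 code points.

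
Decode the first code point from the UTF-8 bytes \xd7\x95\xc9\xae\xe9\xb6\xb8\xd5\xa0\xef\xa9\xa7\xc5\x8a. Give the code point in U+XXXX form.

Offset 0: leading byte 0xD7 = 11010111 → 2-byte char #1 = D7 95.
Leading byte 0xD7 = 11010111 matches 110xxxxx → 2-byte sequence.
Byte 1: 0xD7 = 11010111, payload 10111 (5 bits).
Byte 2: 0x95 = 10010101 (10xxxxxx ✓), payload 010101.
Concatenate: 10111010101 = 0x5D5 (11 bits → U+05D5).

U+05D5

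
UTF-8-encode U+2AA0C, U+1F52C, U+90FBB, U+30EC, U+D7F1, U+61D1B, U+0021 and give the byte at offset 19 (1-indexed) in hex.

0xF1

1-indexed offset 19 is 0-indexed offset 18.
U+2AA0C → 4-byte form F0 AA A8 8C at offsets 0–3.
U+1F52C → 4-byte form F0 9F 94 AC at offsets 4–7.
U+90FBB → 4-byte form F2 90 BE BB at offsets 8–11.
U+30EC → 3-byte form E3 83 AC at offsets 12–14.
U+D7F1 → 3-byte form ED 9F B1 at offsets 15–17.
U+61D1B → 4-byte form F1 A1 B4 9B at offsets 18–21.
Offset 18 falls in char 6's range; it's byte 1 of F1 A1 B4 9B = 0xF1.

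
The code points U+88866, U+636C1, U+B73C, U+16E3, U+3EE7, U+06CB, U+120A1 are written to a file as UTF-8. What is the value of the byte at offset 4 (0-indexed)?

0xF1

U+88866 → 4-byte form F2 88 A1 A6 at offsets 0–3.
U+636C1 → 4-byte form F1 A3 9B 81 at offsets 4–7.
Offset 4 falls in char 2's range; it's byte 1 of F1 A3 9B 81 = 0xF1.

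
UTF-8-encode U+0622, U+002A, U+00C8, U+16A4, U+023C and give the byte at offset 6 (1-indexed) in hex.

0xE1

1-indexed offset 6 is 0-indexed offset 5.
U+0622 → 2-byte form D8 A2 at offsets 0–1.
U+002A → 1-byte form 2A at offsets 2–2.
U+00C8 → 2-byte form C3 88 at offsets 3–4.
U+16A4 → 3-byte form E1 9A A4 at offsets 5–7.
Offset 5 falls in char 4's range; it's byte 1 of E1 9A A4 = 0xE1.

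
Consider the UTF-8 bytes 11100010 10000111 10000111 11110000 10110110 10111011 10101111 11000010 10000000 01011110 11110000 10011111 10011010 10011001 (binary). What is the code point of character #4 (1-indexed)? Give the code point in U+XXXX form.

U+005E

Offset 0: leading byte 0xE2 = 11100010 → 3-byte char #1 = E2 87 87.
Offset 3: leading byte 0xF0 = 11110000 → 4-byte char #2 = F0 B6 BB AF.
Offset 7: leading byte 0xC2 = 11000010 → 2-byte char #3 = C2 80.
Offset 9: leading byte 0x5E = 01011110 → 1-byte char #4 = 5E.
Leading byte 0x5E = 01011110 matches 0xxxxxxx → 1-byte sequence.
Byte 1: 0x5E = 01011110, payload 1011110 (7 bits).
Concatenate: 1011110 = 0x5E (7 bits → U+005E).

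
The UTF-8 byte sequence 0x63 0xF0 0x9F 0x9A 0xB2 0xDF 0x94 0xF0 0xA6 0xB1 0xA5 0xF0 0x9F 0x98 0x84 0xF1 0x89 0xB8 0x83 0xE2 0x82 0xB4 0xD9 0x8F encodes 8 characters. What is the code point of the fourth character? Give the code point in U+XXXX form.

U+26C65

Offset 0: leading byte 0x63 = 01100011 → 1-byte char #1 = 63.
Offset 1: leading byte 0xF0 = 11110000 → 4-byte char #2 = F0 9F 9A B2.
Offset 5: leading byte 0xDF = 11011111 → 2-byte char #3 = DF 94.
Offset 7: leading byte 0xF0 = 11110000 → 4-byte char #4 = F0 A6 B1 A5.
Leading byte 0xF0 = 11110000 matches 11110xxx → 4-byte sequence.
Byte 1: 0xF0 = 11110000, payload 000 (3 bits).
Byte 2: 0xA6 = 10100110 (10xxxxxx ✓), payload 100110.
Byte 3: 0xB1 = 10110001 (10xxxxxx ✓), payload 110001.
Byte 4: 0xA5 = 10100101 (10xxxxxx ✓), payload 100101.
Concatenate: 000100110110001100101 = 0x26C65 (21 bits → U+26C65).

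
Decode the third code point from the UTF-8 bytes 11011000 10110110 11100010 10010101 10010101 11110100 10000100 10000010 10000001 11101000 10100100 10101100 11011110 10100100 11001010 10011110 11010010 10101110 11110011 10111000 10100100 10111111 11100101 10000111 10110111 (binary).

Offset 0: leading byte 0xD8 = 11011000 → 2-byte char #1 = D8 B6.
Offset 2: leading byte 0xE2 = 11100010 → 3-byte char #2 = E2 95 95.
Offset 5: leading byte 0xF4 = 11110100 → 4-byte char #3 = F4 84 82 81.
Leading byte 0xF4 = 11110100 matches 11110xxx → 4-byte sequence.
Byte 1: 0xF4 = 11110100, payload 100 (3 bits).
Byte 2: 0x84 = 10000100 (10xxxxxx ✓), payload 000100.
Byte 3: 0x82 = 10000010 (10xxxxxx ✓), payload 000010.
Byte 4: 0x81 = 10000001 (10xxxxxx ✓), payload 000001.
Concatenate: 100000100000010000001 = 0x104081 (21 bits → U+104081).

U+104081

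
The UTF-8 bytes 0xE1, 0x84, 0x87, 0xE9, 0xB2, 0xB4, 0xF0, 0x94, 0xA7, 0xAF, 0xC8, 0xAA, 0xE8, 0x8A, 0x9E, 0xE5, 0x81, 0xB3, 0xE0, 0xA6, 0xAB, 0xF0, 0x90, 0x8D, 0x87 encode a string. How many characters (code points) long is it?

Byte at offset 0: 0xE1 = 11100001 → 3-byte char (#1). Advance 3.
Byte at offset 3: 0xE9 = 11101001 → 3-byte char (#2). Advance 3.
Byte at offset 6: 0xF0 = 11110000 → 4-byte char (#3). Advance 4.
Byte at offset 10: 0xC8 = 11001000 → 2-byte char (#4). Advance 2.
Byte at offset 12: 0xE8 = 11101000 → 3-byte char (#5). Advance 3.
Byte at offset 15: 0xE5 = 11100101 → 3-byte char (#6). Advance 3.
Byte at offset 18: 0xE0 = 11100000 → 3-byte char (#7). Advance 3.
Byte at offset 21: 0xF0 = 11110000 → 4-byte char (#8). Advance 4.
Reached end at offset 25 after 8 code points.

8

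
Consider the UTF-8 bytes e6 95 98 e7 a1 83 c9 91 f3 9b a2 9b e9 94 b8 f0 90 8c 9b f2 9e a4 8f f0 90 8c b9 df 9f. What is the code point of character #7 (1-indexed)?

Offset 0: leading byte 0xE6 = 11100110 → 3-byte char #1 = E6 95 98.
Offset 3: leading byte 0xE7 = 11100111 → 3-byte char #2 = E7 A1 83.
Offset 6: leading byte 0xC9 = 11001001 → 2-byte char #3 = C9 91.
Offset 8: leading byte 0xF3 = 11110011 → 4-byte char #4 = F3 9B A2 9B.
Offset 12: leading byte 0xE9 = 11101001 → 3-byte char #5 = E9 94 B8.
Offset 15: leading byte 0xF0 = 11110000 → 4-byte char #6 = F0 90 8C 9B.
Offset 19: leading byte 0xF2 = 11110010 → 4-byte char #7 = F2 9E A4 8F.
Leading byte 0xF2 = 11110010 matches 11110xxx → 4-byte sequence.
Byte 1: 0xF2 = 11110010, payload 010 (3 bits).
Byte 2: 0x9E = 10011110 (10xxxxxx ✓), payload 011110.
Byte 3: 0xA4 = 10100100 (10xxxxxx ✓), payload 100100.
Byte 4: 0x8F = 10001111 (10xxxxxx ✓), payload 001111.
Concatenate: 010011110100100001111 = 0x9E90F (21 bits → U+9E90F).

U+9E90F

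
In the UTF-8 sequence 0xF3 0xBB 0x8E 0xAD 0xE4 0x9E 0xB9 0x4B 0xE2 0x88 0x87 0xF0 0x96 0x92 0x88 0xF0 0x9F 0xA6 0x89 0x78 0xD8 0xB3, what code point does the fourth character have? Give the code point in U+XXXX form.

U+2207

Offset 0: leading byte 0xF3 = 11110011 → 4-byte char #1 = F3 BB 8E AD.
Offset 4: leading byte 0xE4 = 11100100 → 3-byte char #2 = E4 9E B9.
Offset 7: leading byte 0x4B = 01001011 → 1-byte char #3 = 4B.
Offset 8: leading byte 0xE2 = 11100010 → 3-byte char #4 = E2 88 87.
Leading byte 0xE2 = 11100010 matches 1110xxxx → 3-byte sequence.
Byte 1: 0xE2 = 11100010, payload 0010 (4 bits).
Byte 2: 0x88 = 10001000 (10xxxxxx ✓), payload 001000.
Byte 3: 0x87 = 10000111 (10xxxxxx ✓), payload 000111.
Concatenate: 0010001000000111 = 0x2207 (16 bits → U+2207).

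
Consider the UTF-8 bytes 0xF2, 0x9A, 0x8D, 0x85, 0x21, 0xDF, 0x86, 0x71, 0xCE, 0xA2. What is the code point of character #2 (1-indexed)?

U+0021

Offset 0: leading byte 0xF2 = 11110010 → 4-byte char #1 = F2 9A 8D 85.
Offset 4: leading byte 0x21 = 00100001 → 1-byte char #2 = 21.
Leading byte 0x21 = 00100001 matches 0xxxxxxx → 1-byte sequence.
Byte 1: 0x21 = 00100001, payload 0100001 (7 bits).
Concatenate: 0100001 = 0x21 (7 bits → U+0021).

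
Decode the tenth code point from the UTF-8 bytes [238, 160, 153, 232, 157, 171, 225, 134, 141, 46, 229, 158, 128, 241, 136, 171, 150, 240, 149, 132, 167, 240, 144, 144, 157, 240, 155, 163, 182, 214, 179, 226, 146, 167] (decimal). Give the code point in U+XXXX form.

U+05B3

Offset 0: leading byte 0xEE = 11101110 → 3-byte char #1 = EE A0 99.
Offset 3: leading byte 0xE8 = 11101000 → 3-byte char #2 = E8 9D AB.
Offset 6: leading byte 0xE1 = 11100001 → 3-byte char #3 = E1 86 8D.
Offset 9: leading byte 0x2E = 00101110 → 1-byte char #4 = 2E.
Offset 10: leading byte 0xE5 = 11100101 → 3-byte char #5 = E5 9E 80.
Offset 13: leading byte 0xF1 = 11110001 → 4-byte char #6 = F1 88 AB 96.
Offset 17: leading byte 0xF0 = 11110000 → 4-byte char #7 = F0 95 84 A7.
Offset 21: leading byte 0xF0 = 11110000 → 4-byte char #8 = F0 90 90 9D.
Offset 25: leading byte 0xF0 = 11110000 → 4-byte char #9 = F0 9B A3 B6.
Offset 29: leading byte 0xD6 = 11010110 → 2-byte char #10 = D6 B3.
Leading byte 0xD6 = 11010110 matches 110xxxxx → 2-byte sequence.
Byte 1: 0xD6 = 11010110, payload 10110 (5 bits).
Byte 2: 0xB3 = 10110011 (10xxxxxx ✓), payload 110011.
Concatenate: 10110110011 = 0x5B3 (11 bits → U+05B3).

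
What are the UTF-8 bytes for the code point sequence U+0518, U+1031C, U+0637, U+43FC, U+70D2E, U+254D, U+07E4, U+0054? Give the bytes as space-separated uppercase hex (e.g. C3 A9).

D4 98 F0 90 8C 9C D8 B7 E4 8F BC F1 B0 B4 AE E2 95 8D DF A4 54

U+0518: 2-byte form → D4 98.
U+1031C: 4-byte form → F0 90 8C 9C.
U+0637: 2-byte form → D8 B7.
U+43FC: 3-byte form → E4 8F BC.
U+70D2E: 4-byte form → F1 B0 B4 AE.
U+254D: 3-byte form → E2 95 8D.
U+07E4: 2-byte form → DF A4.
U+0054: 1-byte form → 54.
Concatenated (21 bytes): D4 98 F0 90 8C 9C D8 B7 E4 8F BC F1 B0 B4 AE E2 95 8D DF A4 54.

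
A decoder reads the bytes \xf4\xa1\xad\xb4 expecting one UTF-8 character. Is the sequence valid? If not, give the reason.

Leading byte 0xF4 = 11110100 → 4-byte form.
Payload = 0x121B74, which exceeds U+10FFFF, the maximum Unicode code point. (Leading bytes F5–FF, or F4 followed by ≥ 0x90, are invalid.)

invalid (encodes a value above U+10FFFF)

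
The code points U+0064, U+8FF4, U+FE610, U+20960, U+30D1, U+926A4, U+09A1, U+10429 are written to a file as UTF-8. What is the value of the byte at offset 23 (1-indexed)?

0xF0

1-indexed offset 23 is 0-indexed offset 22.
U+0064 → 1-byte form 64 at offsets 0–0.
U+8FF4 → 3-byte form E8 BF B4 at offsets 1–3.
U+FE610 → 4-byte form F3 BE 98 90 at offsets 4–7.
U+20960 → 4-byte form F0 A0 A5 A0 at offsets 8–11.
U+30D1 → 3-byte form E3 83 91 at offsets 12–14.
U+926A4 → 4-byte form F2 92 9A A4 at offsets 15–18.
U+09A1 → 3-byte form E0 A6 A1 at offsets 19–21.
U+10429 → 4-byte form F0 90 90 A9 at offsets 22–25.
Offset 22 falls in char 8's range; it's byte 1 of F0 90 90 A9 = 0xF0.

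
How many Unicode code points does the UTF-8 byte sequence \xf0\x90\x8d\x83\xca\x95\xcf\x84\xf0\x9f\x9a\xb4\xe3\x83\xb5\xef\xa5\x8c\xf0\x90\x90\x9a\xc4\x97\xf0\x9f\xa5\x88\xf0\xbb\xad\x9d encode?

Byte at offset 0: 0xF0 = 11110000 → 4-byte char (#1). Advance 4.
Byte at offset 4: 0xCA = 11001010 → 2-byte char (#2). Advance 2.
Byte at offset 6: 0xCF = 11001111 → 2-byte char (#3). Advance 2.
Byte at offset 8: 0xF0 = 11110000 → 4-byte char (#4). Advance 4.
Byte at offset 12: 0xE3 = 11100011 → 3-byte char (#5). Advance 3.
Byte at offset 15: 0xEF = 11101111 → 3-byte char (#6). Advance 3.
Byte at offset 18: 0xF0 = 11110000 → 4-byte char (#7). Advance 4.
Byte at offset 22: 0xC4 = 11000100 → 2-byte char (#8). Advance 2.
Byte at offset 24: 0xF0 = 11110000 → 4-byte char (#9). Advance 4.
Byte at offset 28: 0xF0 = 11110000 → 4-byte char (#10). Advance 4.
Reached end at offset 32 after 10 code points.

10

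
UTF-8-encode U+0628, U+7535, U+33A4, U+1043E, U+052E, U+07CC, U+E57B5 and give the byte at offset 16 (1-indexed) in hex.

1-indexed offset 16 is 0-indexed offset 15.
U+0628 → 2-byte form D8 A8 at offsets 0–1.
U+7535 → 3-byte form E7 94 B5 at offsets 2–4.
U+33A4 → 3-byte form E3 8E A4 at offsets 5–7.
U+1043E → 4-byte form F0 90 90 BE at offsets 8–11.
U+052E → 2-byte form D4 AE at offsets 12–13.
U+07CC → 2-byte form DF 8C at offsets 14–15.
Offset 15 falls in char 6's range; it's byte 2 of DF 8C = 0x8C.

0x8C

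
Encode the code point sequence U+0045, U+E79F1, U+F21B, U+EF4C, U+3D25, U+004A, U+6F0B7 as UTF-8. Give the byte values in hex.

45 F3 A7 A7 B1 EF 88 9B EE BD 8C E3 B4 A5 4A F1 AF 82 B7

U+0045: 1-byte form → 45.
U+E79F1: 4-byte form → F3 A7 A7 B1.
U+F21B: 3-byte form → EF 88 9B.
U+EF4C: 3-byte form → EE BD 8C.
U+3D25: 3-byte form → E3 B4 A5.
U+004A: 1-byte form → 4A.
U+6F0B7: 4-byte form → F1 AF 82 B7.
Concatenated (19 bytes): 45 F3 A7 A7 B1 EF 88 9B EE BD 8C E3 B4 A5 4A F1 AF 82 B7.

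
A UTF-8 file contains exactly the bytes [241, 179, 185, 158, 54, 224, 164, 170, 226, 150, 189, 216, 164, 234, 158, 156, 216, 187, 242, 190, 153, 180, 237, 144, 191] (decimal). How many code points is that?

Byte at offset 0: 0xF1 = 11110001 → 4-byte char (#1). Advance 4.
Byte at offset 4: 0x36 = 00110110 → 1-byte char (#2). Advance 1.
Byte at offset 5: 0xE0 = 11100000 → 3-byte char (#3). Advance 3.
Byte at offset 8: 0xE2 = 11100010 → 3-byte char (#4). Advance 3.
Byte at offset 11: 0xD8 = 11011000 → 2-byte char (#5). Advance 2.
Byte at offset 13: 0xEA = 11101010 → 3-byte char (#6). Advance 3.
Byte at offset 16: 0xD8 = 11011000 → 2-byte char (#7). Advance 2.
Byte at offset 18: 0xF2 = 11110010 → 4-byte char (#8). Advance 4.
Byte at offset 22: 0xED = 11101101 → 3-byte char (#9). Advance 3.
Reached end at offset 25 after 9 code points.

9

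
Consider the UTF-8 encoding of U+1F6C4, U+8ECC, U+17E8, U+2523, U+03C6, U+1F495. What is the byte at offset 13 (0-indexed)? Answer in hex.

0xCF

U+1F6C4 → 4-byte form F0 9F 9B 84 at offsets 0–3.
U+8ECC → 3-byte form E8 BB 8C at offsets 4–6.
U+17E8 → 3-byte form E1 9F A8 at offsets 7–9.
U+2523 → 3-byte form E2 94 A3 at offsets 10–12.
U+03C6 → 2-byte form CF 86 at offsets 13–14.
Offset 13 falls in char 5's range; it's byte 1 of CF 86 = 0xCF.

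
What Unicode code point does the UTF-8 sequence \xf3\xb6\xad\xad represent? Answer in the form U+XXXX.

U+F6B6D

Leading byte 0xF3 = 11110011 matches 11110xxx → 4-byte sequence.
Byte 1: 0xF3 = 11110011, payload 011 (3 bits).
Byte 2: 0xB6 = 10110110 (10xxxxxx ✓), payload 110110.
Byte 3: 0xAD = 10101101 (10xxxxxx ✓), payload 101101.
Byte 4: 0xAD = 10101101 (10xxxxxx ✓), payload 101101.
Concatenate: 011110110101101101101 = 0xF6B6D (21 bits → U+F6B6D).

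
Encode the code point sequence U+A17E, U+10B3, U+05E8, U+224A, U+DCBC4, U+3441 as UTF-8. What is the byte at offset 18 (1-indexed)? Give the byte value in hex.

0x81

1-indexed offset 18 is 0-indexed offset 17.
U+A17E → 3-byte form EA 85 BE at offsets 0–2.
U+10B3 → 3-byte form E1 82 B3 at offsets 3–5.
U+05E8 → 2-byte form D7 A8 at offsets 6–7.
U+224A → 3-byte form E2 89 8A at offsets 8–10.
U+DCBC4 → 4-byte form F3 9C AF 84 at offsets 11–14.
U+3441 → 3-byte form E3 91 81 at offsets 15–17.
Offset 17 falls in char 6's range; it's byte 3 of E3 91 81 = 0x81.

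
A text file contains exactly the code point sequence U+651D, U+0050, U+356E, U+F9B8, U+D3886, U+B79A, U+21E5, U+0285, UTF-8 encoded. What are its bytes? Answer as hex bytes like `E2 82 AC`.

E6 94 9D 50 E3 95 AE EF A6 B8 F3 93 A2 86 EB 9E 9A E2 87 A5 CA 85

U+651D: 3-byte form → E6 94 9D.
U+0050: 1-byte form → 50.
U+356E: 3-byte form → E3 95 AE.
U+F9B8: 3-byte form → EF A6 B8.
U+D3886: 4-byte form → F3 93 A2 86.
U+B79A: 3-byte form → EB 9E 9A.
U+21E5: 3-byte form → E2 87 A5.
U+0285: 2-byte form → CA 85.
Concatenated (22 bytes): E6 94 9D 50 E3 95 AE EF A6 B8 F3 93 A2 86 EB 9E 9A E2 87 A5 CA 85.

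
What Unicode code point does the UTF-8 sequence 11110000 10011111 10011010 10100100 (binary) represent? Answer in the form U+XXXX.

Leading byte 0xF0 = 11110000 matches 11110xxx → 4-byte sequence.
Byte 1: 0xF0 = 11110000, payload 000 (3 bits).
Byte 2: 0x9F = 10011111 (10xxxxxx ✓), payload 011111.
Byte 3: 0x9A = 10011010 (10xxxxxx ✓), payload 011010.
Byte 4: 0xA4 = 10100100 (10xxxxxx ✓), payload 100100.
Concatenate: 000011111011010100100 = 0x1F6A4 (21 bits → U+1F6A4).

U+1F6A4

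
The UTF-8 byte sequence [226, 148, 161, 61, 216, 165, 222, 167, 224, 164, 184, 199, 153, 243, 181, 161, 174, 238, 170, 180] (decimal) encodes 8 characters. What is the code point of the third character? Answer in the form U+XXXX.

U+0625

Offset 0: leading byte 0xE2 = 11100010 → 3-byte char #1 = E2 94 A1.
Offset 3: leading byte 0x3D = 00111101 → 1-byte char #2 = 3D.
Offset 4: leading byte 0xD8 = 11011000 → 2-byte char #3 = D8 A5.
Leading byte 0xD8 = 11011000 matches 110xxxxx → 2-byte sequence.
Byte 1: 0xD8 = 11011000, payload 11000 (5 bits).
Byte 2: 0xA5 = 10100101 (10xxxxxx ✓), payload 100101.
Concatenate: 11000100101 = 0x625 (11 bits → U+0625).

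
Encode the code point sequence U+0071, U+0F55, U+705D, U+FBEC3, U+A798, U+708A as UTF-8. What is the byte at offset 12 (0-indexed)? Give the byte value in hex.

U+0071 → 1-byte form 71 at offsets 0–0.
U+0F55 → 3-byte form E0 BD 95 at offsets 1–3.
U+705D → 3-byte form E7 81 9D at offsets 4–6.
U+FBEC3 → 4-byte form F3 BB BB 83 at offsets 7–10.
U+A798 → 3-byte form EA 9E 98 at offsets 11–13.
Offset 12 falls in char 5's range; it's byte 2 of EA 9E 98 = 0x9E.

0x9E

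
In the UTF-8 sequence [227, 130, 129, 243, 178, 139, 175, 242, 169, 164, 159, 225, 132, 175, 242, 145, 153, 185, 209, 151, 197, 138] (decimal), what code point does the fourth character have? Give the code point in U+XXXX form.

U+112F

Offset 0: leading byte 0xE3 = 11100011 → 3-byte char #1 = E3 82 81.
Offset 3: leading byte 0xF3 = 11110011 → 4-byte char #2 = F3 B2 8B AF.
Offset 7: leading byte 0xF2 = 11110010 → 4-byte char #3 = F2 A9 A4 9F.
Offset 11: leading byte 0xE1 = 11100001 → 3-byte char #4 = E1 84 AF.
Leading byte 0xE1 = 11100001 matches 1110xxxx → 3-byte sequence.
Byte 1: 0xE1 = 11100001, payload 0001 (4 bits).
Byte 2: 0x84 = 10000100 (10xxxxxx ✓), payload 000100.
Byte 3: 0xAF = 10101111 (10xxxxxx ✓), payload 101111.
Concatenate: 0001000100101111 = 0x112F (16 bits → U+112F).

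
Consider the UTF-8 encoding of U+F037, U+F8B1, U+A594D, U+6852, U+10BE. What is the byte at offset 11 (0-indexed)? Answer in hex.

0xA1

U+F037 → 3-byte form EF 80 B7 at offsets 0–2.
U+F8B1 → 3-byte form EF A2 B1 at offsets 3–5.
U+A594D → 4-byte form F2 A5 A5 8D at offsets 6–9.
U+6852 → 3-byte form E6 A1 92 at offsets 10–12.
Offset 11 falls in char 4's range; it's byte 2 of E6 A1 92 = 0xA1.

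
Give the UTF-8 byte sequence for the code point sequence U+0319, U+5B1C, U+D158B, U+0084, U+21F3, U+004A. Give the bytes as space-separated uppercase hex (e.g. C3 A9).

CC 99 E5 AC 9C F3 91 96 8B C2 84 E2 87 B3 4A

U+0319: 2-byte form → CC 99.
U+5B1C: 3-byte form → E5 AC 9C.
U+D158B: 4-byte form → F3 91 96 8B.
U+0084: 2-byte form → C2 84.
U+21F3: 3-byte form → E2 87 B3.
U+004A: 1-byte form → 4A.
Concatenated (15 bytes): CC 99 E5 AC 9C F3 91 96 8B C2 84 E2 87 B3 4A.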